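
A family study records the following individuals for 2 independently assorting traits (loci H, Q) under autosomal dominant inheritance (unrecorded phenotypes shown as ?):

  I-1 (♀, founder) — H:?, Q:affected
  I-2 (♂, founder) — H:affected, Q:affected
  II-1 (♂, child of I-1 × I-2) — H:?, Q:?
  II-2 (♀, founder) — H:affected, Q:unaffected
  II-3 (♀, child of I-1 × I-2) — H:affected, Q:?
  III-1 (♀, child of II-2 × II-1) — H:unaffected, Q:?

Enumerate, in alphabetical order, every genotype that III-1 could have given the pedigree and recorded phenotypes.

III-1 ∈ {hh Qq, hh qq}

H/I-1 ? ·: hh|Hh|HH
H/I-2 aff ·: Hh|HH
H/II-1 ? I-1×I-2: hh|Hh
H/II-2 aff ·: Hh
H/II-3 aff I-1×I-2: Hh|HH
H/III-1 un II-2×II-1: hh
⇒ H over [I-1,I-2,II-1,II-2,II-3,III-1]: 11 consistent
Q/I-1 aff ·: Qq|QQ
Q/I-2 aff ·: Qq|QQ
Q/II-1 ? I-1×I-2: qq|Qq|QQ
Q/II-2 un ·: qq
Q/II-3 ? I-1×I-2: qq|Qq|QQ
Q/III-1 ? II-2×II-1: qq|Qq
⇒ Q over [I-1,I-2,II-1,II-2,II-3,III-1]: 25 consistent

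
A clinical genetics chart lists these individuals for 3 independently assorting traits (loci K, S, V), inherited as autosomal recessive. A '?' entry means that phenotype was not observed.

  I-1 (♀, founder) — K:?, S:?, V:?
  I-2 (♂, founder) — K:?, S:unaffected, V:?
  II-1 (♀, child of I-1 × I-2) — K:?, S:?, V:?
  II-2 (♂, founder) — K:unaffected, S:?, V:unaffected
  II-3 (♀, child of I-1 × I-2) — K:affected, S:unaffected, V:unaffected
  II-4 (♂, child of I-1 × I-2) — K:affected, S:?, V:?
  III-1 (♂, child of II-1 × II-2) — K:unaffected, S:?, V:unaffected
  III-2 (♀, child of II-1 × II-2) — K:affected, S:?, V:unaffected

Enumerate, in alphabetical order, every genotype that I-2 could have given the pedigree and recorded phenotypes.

I-2 ∈ {Kk SS VV, Kk SS Vv, Kk SS vv, Kk Ss VV, Kk Ss Vv, Kk Ss vv, kk SS VV, kk SS Vv, kk SS vv, kk Ss VV, kk Ss Vv, kk Ss vv}

K/I-1 ? ·: Kk|kk
K/I-2 ? ·: Kk|kk
K/II-1 ? I-1×I-2: Kk|kk
K/II-2 un ·: Kk
K/II-3 aff I-1×I-2: kk
K/II-4 aff I-1×I-2: kk
K/III-1 un II-1×II-2: KK|Kk
K/III-2 aff II-1×II-2: kk
⇒ K over [I-1,I-2,II-1,II-2,II-3,II-4,III-1,III-2]: 10 consistent
S/I-1 ? ·: SS|Ss|ss
S/I-2 un ·: SS|Ss
S/II-1 ? I-1×I-2: SS|Ss|ss
S/II-2 ? ·: SS|Ss|ss
S/II-3 un I-1×I-2: SS|Ss
S/II-4 ? I-1×I-2: SS|Ss|ss
S/III-1 ? II-1×II-2: SS|Ss|ss
S/III-2 ? II-1×II-2: SS|Ss|ss
⇒ S over [I-1,I-2,II-1,II-2,II-3,II-4,III-1,III-2]: 427 consistent
V/I-1 ? ·: VV|Vv|vv
V/I-2 ? ·: VV|Vv|vv
V/II-1 ? I-1×I-2: VV|Vv|vv
V/II-2 un ·: VV|Vv
V/II-3 un I-1×I-2: VV|Vv
V/II-4 ? I-1×I-2: VV|Vv|vv
V/III-1 un II-1×II-2: VV|Vv
V/III-2 un II-1×II-2: VV|Vv
⇒ V over [I-1,I-2,II-1,II-2,II-3,II-4,III-1,III-2]: 255 consistent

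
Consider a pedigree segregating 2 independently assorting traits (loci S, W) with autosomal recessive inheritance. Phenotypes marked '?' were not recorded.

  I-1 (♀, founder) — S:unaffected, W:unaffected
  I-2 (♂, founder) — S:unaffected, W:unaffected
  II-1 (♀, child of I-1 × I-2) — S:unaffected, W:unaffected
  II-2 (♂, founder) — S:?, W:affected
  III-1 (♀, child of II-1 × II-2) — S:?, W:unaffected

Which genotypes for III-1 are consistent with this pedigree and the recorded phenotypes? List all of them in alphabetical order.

S/I-1 un ·: SS|Ss
S/I-2 un ·: SS|Ss
S/II-1 un I-1×I-2: SS|Ss
S/II-2 ? ·: SS|Ss|ss
S/III-1 ? II-1×II-2: SS|Ss|ss
⇒ S over [I-1,I-2,II-1,II-2,III-1]: 37 consistent
W/I-1 un ·: WW|Ww
W/I-2 un ·: WW|Ww
W/II-1 un I-1×I-2: WW|Ww
W/II-2 aff ·: ww
W/III-1 un II-1×II-2: Ww
⇒ W over [I-1,I-2,II-1,II-2,III-1]: 7 consistent

III-1 ∈ {SS Ww, Ss Ww, ss Ww}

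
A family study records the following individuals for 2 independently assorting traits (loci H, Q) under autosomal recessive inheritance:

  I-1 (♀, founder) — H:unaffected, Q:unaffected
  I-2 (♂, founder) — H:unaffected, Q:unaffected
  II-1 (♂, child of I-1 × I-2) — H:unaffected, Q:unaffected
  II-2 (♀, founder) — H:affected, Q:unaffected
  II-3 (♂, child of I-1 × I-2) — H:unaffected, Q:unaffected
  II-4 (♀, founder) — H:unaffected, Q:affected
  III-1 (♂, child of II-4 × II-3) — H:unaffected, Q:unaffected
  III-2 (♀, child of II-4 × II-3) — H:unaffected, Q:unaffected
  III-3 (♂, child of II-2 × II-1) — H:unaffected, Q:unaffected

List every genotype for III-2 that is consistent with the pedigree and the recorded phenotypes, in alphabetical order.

III-2 ∈ {HH Qq, Hh Qq}

H/I-1 un ·: HH|Hh
H/I-2 un ·: HH|Hh
H/II-1 un I-1×I-2: HH|Hh
H/II-2 aff ·: hh
H/II-3 un I-1×I-2: HH|Hh
H/II-4 un ·: HH|Hh
H/III-1 un II-4×II-3: HH|Hh
H/III-2 un II-4×II-3: HH|Hh
H/III-3 un II-2×II-1: Hh
⇒ H over [I-1,I-2,II-1,II-2,II-3,II-4,III-1,III-2,III-3]: 83 consistent
Q/I-1 un ·: QQ|Qq
Q/I-2 un ·: QQ|Qq
Q/II-1 un I-1×I-2: QQ|Qq
Q/II-2 un ·: QQ|Qq
Q/II-3 un I-1×I-2: QQ|Qq
Q/II-4 aff ·: qq
Q/III-1 un II-4×II-3: Qq
Q/III-2 un II-4×II-3: Qq
Q/III-3 un II-2×II-1: QQ|Qq
⇒ Q over [I-1,I-2,II-1,II-2,II-3,II-4,III-1,III-2,III-3]: 45 consistent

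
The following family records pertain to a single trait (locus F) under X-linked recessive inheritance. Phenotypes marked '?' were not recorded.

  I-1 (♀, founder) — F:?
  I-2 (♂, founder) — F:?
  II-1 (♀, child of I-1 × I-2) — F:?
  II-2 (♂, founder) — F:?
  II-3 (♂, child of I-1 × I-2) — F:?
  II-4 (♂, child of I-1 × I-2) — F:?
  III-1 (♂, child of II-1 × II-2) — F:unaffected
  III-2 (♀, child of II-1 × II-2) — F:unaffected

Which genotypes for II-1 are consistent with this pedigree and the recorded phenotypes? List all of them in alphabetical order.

II-1 ∈ {X^FX^F, X^FX^f}

F/I-1 ? ·: X^FX^F|X^FX^f|X^fX^f
F/I-2 ? ·: X^FY|X^fY
F/II-1 ? I-1×I-2: X^FX^F|X^FX^f
F/II-2 ? ·: X^FY|X^fY
F/II-3 ? I-1×I-2: X^FY|X^fY
F/II-4 ? I-1×I-2: X^FY|X^fY
F/III-1 un II-1×II-2: X^FY
F/III-2 un II-1×II-2: X^FX^F|X^FX^f
⇒ F over [I-1,I-2,II-1,II-2,II-3,II-4,III-1,III-2]: 40 consistent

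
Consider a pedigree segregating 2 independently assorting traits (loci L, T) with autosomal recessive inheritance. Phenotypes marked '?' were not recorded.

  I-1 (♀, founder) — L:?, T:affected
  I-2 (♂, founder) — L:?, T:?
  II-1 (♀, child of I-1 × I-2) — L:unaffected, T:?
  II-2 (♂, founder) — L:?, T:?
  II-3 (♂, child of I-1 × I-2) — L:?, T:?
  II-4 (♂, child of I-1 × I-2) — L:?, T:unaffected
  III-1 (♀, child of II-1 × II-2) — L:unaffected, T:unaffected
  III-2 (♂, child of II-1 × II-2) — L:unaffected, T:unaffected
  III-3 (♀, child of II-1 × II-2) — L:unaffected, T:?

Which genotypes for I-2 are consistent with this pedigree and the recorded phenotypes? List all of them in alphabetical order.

I-2 ∈ {LL TT, LL Tt, Ll TT, Ll Tt, ll TT, ll Tt}

L/I-1 ? ·: LL|Ll|ll
L/I-2 ? ·: LL|Ll|ll
L/II-1 un I-1×I-2: LL|Ll
L/II-2 ? ·: LL|Ll|ll
L/II-3 ? I-1×I-2: LL|Ll|ll
L/II-4 ? I-1×I-2: LL|Ll|ll
L/III-1 un II-1×II-2: LL|Ll
L/III-2 un II-1×II-2: LL|Ll
L/III-3 un II-1×II-2: LL|Ll
⇒ L over [I-1,I-2,II-1,II-2,II-3,II-4,III-1,III-2,III-3]: 639 consistent
T/I-1 aff ·: tt
T/I-2 ? ·: TT|Tt
T/II-1 ? I-1×I-2: Tt|tt
T/II-2 ? ·: TT|Tt|tt
T/II-3 ? I-1×I-2: Tt|tt
T/II-4 un I-1×I-2: Tt
T/III-1 un II-1×II-2: TT|Tt
T/III-2 un II-1×II-2: TT|Tt
T/III-3 ? II-1×II-2: TT|Tt|tt
⇒ T over [I-1,I-2,II-1,II-2,II-3,II-4,III-1,III-2,III-3]: 72 consistent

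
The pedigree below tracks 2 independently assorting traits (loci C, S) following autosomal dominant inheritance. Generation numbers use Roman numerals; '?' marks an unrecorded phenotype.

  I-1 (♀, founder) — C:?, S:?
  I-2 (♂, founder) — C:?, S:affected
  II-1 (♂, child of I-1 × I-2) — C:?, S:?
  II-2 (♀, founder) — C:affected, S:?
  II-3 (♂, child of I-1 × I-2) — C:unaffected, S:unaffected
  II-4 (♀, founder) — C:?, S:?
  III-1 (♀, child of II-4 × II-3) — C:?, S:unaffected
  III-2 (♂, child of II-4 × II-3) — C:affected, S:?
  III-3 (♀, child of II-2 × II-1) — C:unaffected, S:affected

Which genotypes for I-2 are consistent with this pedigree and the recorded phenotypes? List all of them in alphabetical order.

C/I-1 ? ·: cc|Cc
C/I-2 ? ·: cc|Cc
C/II-1 ? I-1×I-2: cc|Cc
C/II-2 aff ·: Cc
C/II-3 un I-1×I-2: cc
C/II-4 ? ·: Cc|CC
C/III-1 ? II-4×II-3: cc|Cc
C/III-2 aff II-4×II-3: Cc
C/III-3 un II-2×II-1: cc
⇒ C over [I-1,I-2,II-1,II-2,II-3,II-4,III-1,III-2,III-3]: 21 consistent
S/I-1 ? ·: ss|Ss
S/I-2 aff ·: Ss
S/II-1 ? I-1×I-2: ss|Ss|SS
S/II-2 ? ·: ss|Ss|SS
S/II-3 un I-1×I-2: ss
S/II-4 ? ·: ss|Ss
S/III-1 un II-4×II-3: ss
S/III-2 ? II-4×II-3: ss|Ss
S/III-3 aff II-2×II-1: Ss|SS
⇒ S over [I-1,I-2,II-1,II-2,II-3,II-4,III-1,III-2,III-3]: 54 consistent

I-2 ∈ {Cc Ss, cc Ss}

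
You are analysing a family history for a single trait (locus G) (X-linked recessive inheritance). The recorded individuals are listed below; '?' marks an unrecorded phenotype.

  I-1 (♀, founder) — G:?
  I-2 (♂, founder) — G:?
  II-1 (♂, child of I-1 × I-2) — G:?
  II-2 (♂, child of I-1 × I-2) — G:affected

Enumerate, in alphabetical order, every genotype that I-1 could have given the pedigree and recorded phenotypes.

I-1 ∈ {X^GX^g, X^gX^g}

G/I-1 ? ·: X^GX^g|X^gX^g
G/I-2 ? ·: X^GY|X^gY
G/II-1 ? I-1×I-2: X^GY|X^gY
G/II-2 aff I-1×I-2: X^gY
⇒ G over [I-1,I-2,II-1,II-2]: 6 consistent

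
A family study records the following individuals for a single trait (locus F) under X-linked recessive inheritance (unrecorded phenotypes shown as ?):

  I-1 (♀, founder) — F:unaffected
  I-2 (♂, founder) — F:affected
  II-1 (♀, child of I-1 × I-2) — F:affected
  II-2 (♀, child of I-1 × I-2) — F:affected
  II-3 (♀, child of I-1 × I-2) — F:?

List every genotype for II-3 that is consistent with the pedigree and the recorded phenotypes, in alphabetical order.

F/I-1 un ·: X^FX^f
F/I-2 aff ·: X^fY
F/II-1 aff I-1×I-2: X^fX^f
F/II-2 aff I-1×I-2: X^fX^f
F/II-3 ? I-1×I-2: X^FX^f|X^fX^f
⇒ F over [I-1,I-2,II-1,II-2,II-3]: 2 consistent

II-3 ∈ {X^FX^f, X^fX^f}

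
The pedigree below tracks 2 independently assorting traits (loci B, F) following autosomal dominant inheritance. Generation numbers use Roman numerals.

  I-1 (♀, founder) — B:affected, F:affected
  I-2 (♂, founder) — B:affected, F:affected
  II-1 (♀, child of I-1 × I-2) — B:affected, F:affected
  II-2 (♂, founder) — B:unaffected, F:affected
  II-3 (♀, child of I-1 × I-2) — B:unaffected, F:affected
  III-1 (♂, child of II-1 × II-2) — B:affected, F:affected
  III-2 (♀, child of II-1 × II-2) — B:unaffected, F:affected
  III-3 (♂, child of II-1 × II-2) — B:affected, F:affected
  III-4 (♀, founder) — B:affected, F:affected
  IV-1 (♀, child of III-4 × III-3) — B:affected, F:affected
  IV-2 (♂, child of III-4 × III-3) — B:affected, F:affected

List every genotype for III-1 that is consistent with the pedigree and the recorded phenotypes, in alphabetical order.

III-1 ∈ {Bb FF, Bb Ff}

B/I-1 aff ·: Bb
B/I-2 aff ·: Bb
B/II-1 aff I-1×I-2: Bb
B/II-2 un ·: bb
B/II-3 un I-1×I-2: bb
B/III-1 aff II-1×II-2: Bb
B/III-2 un II-1×II-2: bb
B/III-3 aff II-1×II-2: Bb
B/III-4 aff ·: Bb|BB
B/IV-1 aff III-4×III-3: Bb|BB
B/IV-2 aff III-4×III-3: Bb|BB
⇒ B over [I-1,I-2,II-1,II-2,II-3,III-1,III-2,III-3,III-4,IV-1,IV-2]: 8 consistent
F/I-1 aff ·: Ff|FF
F/I-2 aff ·: Ff|FF
F/II-1 aff I-1×I-2: Ff|FF
F/II-2 aff ·: Ff|FF
F/II-3 aff I-1×I-2: Ff|FF
F/III-1 aff II-1×II-2: Ff|FF
F/III-2 aff II-1×II-2: Ff|FF
F/III-3 aff II-1×II-2: Ff|FF
F/III-4 aff ·: Ff|FF
F/IV-1 aff III-4×III-3: Ff|FF
F/IV-2 aff III-4×III-3: Ff|FF
⇒ F over [I-1,I-2,II-1,II-2,II-3,III-1,III-2,III-3,III-4,IV-1,IV-2]: 1023 consistent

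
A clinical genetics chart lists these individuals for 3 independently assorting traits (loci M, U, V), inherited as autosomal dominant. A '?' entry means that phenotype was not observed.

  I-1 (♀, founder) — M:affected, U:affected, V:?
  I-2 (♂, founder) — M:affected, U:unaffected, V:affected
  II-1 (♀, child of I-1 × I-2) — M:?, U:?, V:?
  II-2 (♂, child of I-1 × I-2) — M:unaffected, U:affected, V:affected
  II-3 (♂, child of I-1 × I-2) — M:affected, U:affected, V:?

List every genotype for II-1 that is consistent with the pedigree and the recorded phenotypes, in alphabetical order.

II-1 ∈ {MM Uu VV, MM Uu Vv, MM Uu vv, MM uu VV, MM uu Vv, MM uu vv, Mm Uu VV, Mm Uu Vv, Mm Uu vv, Mm uu VV, Mm uu Vv, Mm uu vv, mm Uu VV, mm Uu Vv, mm Uu vv, mm uu VV, mm uu Vv, mm uu vv}

M/I-1 aff ·: Mm
M/I-2 aff ·: Mm
M/II-1 ? I-1×I-2: mm|Mm|MM
M/II-2 un I-1×I-2: mm
M/II-3 aff I-1×I-2: Mm|MM
⇒ M over [I-1,I-2,II-1,II-2,II-3]: 6 consistent
U/I-1 aff ·: Uu|UU
U/I-2 un ·: uu
U/II-1 ? I-1×I-2: uu|Uu
U/II-2 aff I-1×I-2: Uu
U/II-3 aff I-1×I-2: Uu
⇒ U over [I-1,I-2,II-1,II-2,II-3]: 3 consistent
V/I-1 ? ·: vv|Vv|VV
V/I-2 aff ·: Vv|VV
V/II-1 ? I-1×I-2: vv|Vv|VV
V/II-2 aff I-1×I-2: Vv|VV
V/II-3 ? I-1×I-2: vv|Vv|VV
⇒ V over [I-1,I-2,II-1,II-2,II-3]: 40 consistent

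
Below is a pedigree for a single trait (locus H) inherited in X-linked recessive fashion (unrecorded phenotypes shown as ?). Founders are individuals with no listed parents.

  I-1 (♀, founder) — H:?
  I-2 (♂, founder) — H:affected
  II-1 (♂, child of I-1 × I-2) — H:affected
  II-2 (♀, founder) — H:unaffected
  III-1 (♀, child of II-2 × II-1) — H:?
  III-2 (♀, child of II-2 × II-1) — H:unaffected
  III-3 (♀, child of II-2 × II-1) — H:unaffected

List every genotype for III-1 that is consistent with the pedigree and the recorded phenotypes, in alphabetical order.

H/I-1 ? ·: X^HX^h|X^hX^h
H/I-2 aff ·: X^hY
H/II-1 aff I-1×I-2: X^hY
H/II-2 un ·: X^HX^H|X^HX^h
H/III-1 ? II-2×II-1: X^HX^h|X^hX^h
H/III-2 un II-2×II-1: X^HX^h
H/III-3 un II-2×II-1: X^HX^h
⇒ H over [I-1,I-2,II-1,II-2,III-1,III-2,III-3]: 6 consistent

III-1 ∈ {X^HX^h, X^hX^h}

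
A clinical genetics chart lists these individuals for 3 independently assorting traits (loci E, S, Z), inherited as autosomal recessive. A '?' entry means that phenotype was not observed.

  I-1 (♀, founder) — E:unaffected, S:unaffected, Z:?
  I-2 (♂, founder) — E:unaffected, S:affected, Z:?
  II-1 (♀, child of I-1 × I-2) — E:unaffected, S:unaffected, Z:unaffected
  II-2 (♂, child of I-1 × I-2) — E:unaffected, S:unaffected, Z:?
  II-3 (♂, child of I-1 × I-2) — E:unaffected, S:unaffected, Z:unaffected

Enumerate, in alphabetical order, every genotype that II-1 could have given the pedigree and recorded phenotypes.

E/I-1 un ·: EE|Ee
E/I-2 un ·: EE|Ee
E/II-1 un I-1×I-2: EE|Ee
E/II-2 un I-1×I-2: EE|Ee
E/II-3 un I-1×I-2: EE|Ee
⇒ E over [I-1,I-2,II-1,II-2,II-3]: 25 consistent
S/I-1 un ·: SS|Ss
S/I-2 aff ·: ss
S/II-1 un I-1×I-2: Ss
S/II-2 un I-1×I-2: Ss
S/II-3 un I-1×I-2: Ss
⇒ S over [I-1,I-2,II-1,II-2,II-3]: 2 consistent
Z/I-1 ? ·: ZZ|Zz|zz
Z/I-2 ? ·: ZZ|Zz|zz
Z/II-1 un I-1×I-2: ZZ|Zz
Z/II-2 ? I-1×I-2: ZZ|Zz|zz
Z/II-3 un I-1×I-2: ZZ|Zz
⇒ Z over [I-1,I-2,II-1,II-2,II-3]: 35 consistent

II-1 ∈ {EE Ss ZZ, EE Ss Zz, Ee Ss ZZ, Ee Ss Zz}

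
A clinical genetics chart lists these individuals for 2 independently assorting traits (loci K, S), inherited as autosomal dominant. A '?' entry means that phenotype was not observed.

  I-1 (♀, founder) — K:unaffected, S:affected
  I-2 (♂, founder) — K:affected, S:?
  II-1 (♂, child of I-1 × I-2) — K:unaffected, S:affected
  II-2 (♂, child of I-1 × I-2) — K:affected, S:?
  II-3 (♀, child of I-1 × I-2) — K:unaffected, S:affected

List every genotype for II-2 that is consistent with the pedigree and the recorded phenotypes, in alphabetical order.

K/I-1 un ·: kk
K/I-2 aff ·: Kk
K/II-1 un I-1×I-2: kk
K/II-2 aff I-1×I-2: Kk
K/II-3 un I-1×I-2: kk
⇒ K over [I-1,I-2,II-1,II-2,II-3]: 1 consistent
S/I-1 aff ·: Ss|SS
S/I-2 ? ·: ss|Ss|SS
S/II-1 aff I-1×I-2: Ss|SS
S/II-2 ? I-1×I-2: ss|Ss|SS
S/II-3 aff I-1×I-2: Ss|SS
⇒ S over [I-1,I-2,II-1,II-2,II-3]: 32 consistent

II-2 ∈ {Kk SS, Kk Ss, Kk ss}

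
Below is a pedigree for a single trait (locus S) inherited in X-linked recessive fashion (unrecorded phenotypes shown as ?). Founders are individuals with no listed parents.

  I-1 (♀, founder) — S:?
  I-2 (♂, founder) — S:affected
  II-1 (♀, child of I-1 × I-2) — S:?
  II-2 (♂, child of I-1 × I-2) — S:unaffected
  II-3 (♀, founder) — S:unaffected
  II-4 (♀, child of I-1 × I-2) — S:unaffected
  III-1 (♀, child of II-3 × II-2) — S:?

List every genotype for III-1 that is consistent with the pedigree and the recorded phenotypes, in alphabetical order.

S/I-1 ? ·: X^SX^S|X^SX^s
S/I-2 aff ·: X^sY
S/II-1 ? I-1×I-2: X^SX^s|X^sX^s
S/II-2 un I-1×I-2: X^SY
S/II-3 un ·: X^SX^S|X^SX^s
S/II-4 un I-1×I-2: X^SX^s
S/III-1 ? II-3×II-2: X^SX^S|X^SX^s
⇒ S over [I-1,I-2,II-1,II-2,II-3,II-4,III-1]: 9 consistent

III-1 ∈ {X^SX^S, X^SX^s}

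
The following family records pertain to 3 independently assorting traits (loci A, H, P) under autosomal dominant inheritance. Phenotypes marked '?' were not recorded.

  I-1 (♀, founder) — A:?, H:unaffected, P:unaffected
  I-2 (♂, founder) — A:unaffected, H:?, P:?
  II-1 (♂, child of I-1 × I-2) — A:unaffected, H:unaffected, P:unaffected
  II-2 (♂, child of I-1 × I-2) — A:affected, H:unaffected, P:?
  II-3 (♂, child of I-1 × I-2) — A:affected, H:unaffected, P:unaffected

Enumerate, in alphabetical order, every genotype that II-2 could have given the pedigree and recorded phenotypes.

A/I-1 ? ·: Aa
A/I-2 un ·: aa
A/II-1 un I-1×I-2: aa
A/II-2 aff I-1×I-2: Aa
A/II-3 aff I-1×I-2: Aa
⇒ A over [I-1,I-2,II-1,II-2,II-3]: 1 consistent
H/I-1 un ·: hh
H/I-2 ? ·: hh|Hh
H/II-1 un I-1×I-2: hh
H/II-2 un I-1×I-2: hh
H/II-3 un I-1×I-2: hh
⇒ H over [I-1,I-2,II-1,II-2,II-3]: 2 consistent
P/I-1 un ·: pp
P/I-2 ? ·: pp|Pp
P/II-1 un I-1×I-2: pp
P/II-2 ? I-1×I-2: pp|Pp
P/II-3 un I-1×I-2: pp
⇒ P over [I-1,I-2,II-1,II-2,II-3]: 3 consistent

II-2 ∈ {Aa hh Pp, Aa hh pp}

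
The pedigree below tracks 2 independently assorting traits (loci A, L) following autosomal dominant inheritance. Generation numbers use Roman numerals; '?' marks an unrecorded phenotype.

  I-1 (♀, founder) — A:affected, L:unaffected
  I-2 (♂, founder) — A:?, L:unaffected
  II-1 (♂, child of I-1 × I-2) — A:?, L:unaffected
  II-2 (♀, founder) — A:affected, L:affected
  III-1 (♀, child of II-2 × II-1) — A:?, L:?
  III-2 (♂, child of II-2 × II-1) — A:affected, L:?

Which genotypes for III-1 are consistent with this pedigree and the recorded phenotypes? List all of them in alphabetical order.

III-1 ∈ {AA Ll, AA ll, Aa Ll, Aa ll, aa Ll, aa ll}

A/I-1 aff ·: Aa|AA
A/I-2 ? ·: aa|Aa|AA
A/II-1 ? I-1×I-2: aa|Aa|AA
A/II-2 aff ·: Aa|AA
A/III-1 ? II-2×II-1: aa|Aa|AA
A/III-2 aff II-2×II-1: Aa|AA
⇒ A over [I-1,I-2,II-1,II-2,III-1,III-2]: 76 consistent
L/I-1 un ·: ll
L/I-2 un ·: ll
L/II-1 un I-1×I-2: ll
L/II-2 aff ·: Ll|LL
L/III-1 ? II-2×II-1: ll|Ll
L/III-2 ? II-2×II-1: ll|Ll
⇒ L over [I-1,I-2,II-1,II-2,III-1,III-2]: 5 consistent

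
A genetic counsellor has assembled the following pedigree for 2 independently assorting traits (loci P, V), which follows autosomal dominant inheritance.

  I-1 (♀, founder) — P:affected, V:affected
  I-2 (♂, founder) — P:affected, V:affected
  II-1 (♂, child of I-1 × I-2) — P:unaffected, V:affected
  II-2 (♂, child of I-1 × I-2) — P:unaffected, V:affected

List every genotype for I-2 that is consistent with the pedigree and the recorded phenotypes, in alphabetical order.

P/I-1 aff ·: Pp
P/I-2 aff ·: Pp
P/II-1 un I-1×I-2: pp
P/II-2 un I-1×I-2: pp
⇒ P over [I-1,I-2,II-1,II-2]: 1 consistent
V/I-1 aff ·: Vv|VV
V/I-2 aff ·: Vv|VV
V/II-1 aff I-1×I-2: Vv|VV
V/II-2 aff I-1×I-2: Vv|VV
⇒ V over [I-1,I-2,II-1,II-2]: 13 consistent

I-2 ∈ {Pp VV, Pp Vv}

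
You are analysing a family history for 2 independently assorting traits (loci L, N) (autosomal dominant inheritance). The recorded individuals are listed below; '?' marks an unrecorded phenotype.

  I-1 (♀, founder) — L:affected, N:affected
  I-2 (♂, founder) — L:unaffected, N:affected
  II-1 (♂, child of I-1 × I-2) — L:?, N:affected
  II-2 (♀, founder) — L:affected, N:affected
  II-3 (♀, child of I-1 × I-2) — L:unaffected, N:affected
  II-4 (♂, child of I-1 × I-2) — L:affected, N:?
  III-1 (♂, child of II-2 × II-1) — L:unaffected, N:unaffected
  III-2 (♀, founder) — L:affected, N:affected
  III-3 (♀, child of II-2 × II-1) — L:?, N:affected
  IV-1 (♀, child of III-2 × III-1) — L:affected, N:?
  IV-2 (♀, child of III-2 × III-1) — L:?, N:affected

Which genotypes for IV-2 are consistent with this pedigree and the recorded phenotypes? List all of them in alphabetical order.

L/I-1 aff ·: Ll
L/I-2 un ·: ll
L/II-1 ? I-1×I-2: ll|Ll
L/II-2 aff ·: Ll
L/II-3 un I-1×I-2: ll
L/II-4 aff I-1×I-2: Ll
L/III-1 un II-2×II-1: ll
L/III-2 aff ·: Ll|LL
L/III-3 ? II-2×II-1: ll|Ll|LL
L/IV-1 aff III-2×III-1: Ll
L/IV-2 ? III-2×III-1: ll|Ll
⇒ L over [I-1,I-2,II-1,II-2,II-3,II-4,III-1,III-2,III-3,IV-1,IV-2]: 15 consistent
N/I-1 aff ·: Nn|NN
N/I-2 aff ·: Nn|NN
N/II-1 aff I-1×I-2: Nn
N/II-2 aff ·: Nn
N/II-3 aff I-1×I-2: Nn|NN
N/II-4 ? I-1×I-2: nn|Nn|NN
N/III-1 un II-2×II-1: nn
N/III-2 aff ·: Nn|NN
N/III-3 aff II-2×II-1: Nn|NN
N/IV-1 ? III-2×III-1: nn|Nn
N/IV-2 aff III-2×III-1: Nn
⇒ N over [I-1,I-2,II-1,II-2,II-3,II-4,III-1,III-2,III-3,IV-1,IV-2]: 84 consistent

IV-2 ∈ {Ll Nn, ll Nn}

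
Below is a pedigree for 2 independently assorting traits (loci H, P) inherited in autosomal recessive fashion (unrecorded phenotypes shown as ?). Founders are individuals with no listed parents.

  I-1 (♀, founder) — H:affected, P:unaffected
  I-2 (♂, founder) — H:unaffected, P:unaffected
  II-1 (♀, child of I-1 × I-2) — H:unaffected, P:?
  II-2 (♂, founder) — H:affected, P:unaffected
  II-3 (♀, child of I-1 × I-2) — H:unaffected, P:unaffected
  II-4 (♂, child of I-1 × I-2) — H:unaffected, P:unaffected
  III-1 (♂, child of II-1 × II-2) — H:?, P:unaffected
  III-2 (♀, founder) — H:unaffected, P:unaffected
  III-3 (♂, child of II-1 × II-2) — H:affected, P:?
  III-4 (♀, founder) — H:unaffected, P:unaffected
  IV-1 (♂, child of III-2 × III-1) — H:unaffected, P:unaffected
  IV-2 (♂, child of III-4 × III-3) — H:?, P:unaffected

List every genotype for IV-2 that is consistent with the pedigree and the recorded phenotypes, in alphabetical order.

IV-2 ∈ {Hh PP, Hh Pp, hh PP, hh Pp}

H/I-1 aff ·: hh
H/I-2 un ·: HH|Hh
H/II-1 un I-1×I-2: Hh
H/II-2 aff ·: hh
H/II-3 un I-1×I-2: Hh
H/II-4 un I-1×I-2: Hh
H/III-1 ? II-1×II-2: Hh|hh
H/III-2 un ·: HH|Hh
H/III-3 aff II-1×II-2: hh
H/III-4 un ·: HH|Hh
H/IV-1 un III-2×III-1: HH|Hh
H/IV-2 ? III-4×III-3: Hh|hh
⇒ H over [I-1,I-2,II-1,II-2,II-3,II-4,III-1,III-2,III-3,III-4,IV-1,IV-2]: 36 consistent
P/I-1 un ·: PP|Pp
P/I-2 un ·: PP|Pp
P/II-1 ? I-1×I-2: PP|Pp|pp
P/II-2 un ·: PP|Pp
P/II-3 un I-1×I-2: PP|Pp
P/II-4 un I-1×I-2: PP|Pp
P/III-1 un II-1×II-2: PP|Pp
P/III-2 un ·: PP|Pp
P/III-3 ? II-1×II-2: PP|Pp|pp
P/III-4 un ·: PP|Pp
P/IV-1 un III-2×III-1: PP|Pp
P/IV-2 un III-4×III-3: PP|Pp
⇒ P over [I-1,I-2,II-1,II-2,II-3,II-4,III-1,III-2,III-3,III-4,IV-1,IV-2]: 2258 consistent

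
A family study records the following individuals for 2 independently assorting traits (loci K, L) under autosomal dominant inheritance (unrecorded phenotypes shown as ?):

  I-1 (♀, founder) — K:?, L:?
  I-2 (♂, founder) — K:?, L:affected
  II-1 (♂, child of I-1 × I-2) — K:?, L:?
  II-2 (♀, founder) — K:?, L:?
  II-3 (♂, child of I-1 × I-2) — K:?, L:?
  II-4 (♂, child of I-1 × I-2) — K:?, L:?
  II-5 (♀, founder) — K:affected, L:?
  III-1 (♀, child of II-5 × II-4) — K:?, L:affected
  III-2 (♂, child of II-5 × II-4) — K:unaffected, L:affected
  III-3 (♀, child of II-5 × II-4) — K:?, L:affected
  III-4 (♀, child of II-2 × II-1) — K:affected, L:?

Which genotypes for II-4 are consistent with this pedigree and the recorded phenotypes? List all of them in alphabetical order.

II-4 ∈ {Kk LL, Kk Ll, Kk ll, kk LL, kk Ll, kk ll}

K/I-1 ? ·: kk|Kk|KK
K/I-2 ? ·: kk|Kk|KK
K/II-1 ? I-1×I-2: kk|Kk|KK
K/II-2 ? ·: kk|Kk|KK
K/II-3 ? I-1×I-2: kk|Kk|KK
K/II-4 ? I-1×I-2: kk|Kk
K/II-5 aff ·: Kk
K/III-1 ? II-5×II-4: kk|Kk|KK
K/III-2 un II-5×II-4: kk
K/III-3 ? II-5×II-4: kk|Kk|KK
K/III-4 aff II-2×II-1: Kk|KK
⇒ K over [I-1,I-2,II-1,II-2,II-3,II-4,II-5,III-1,III-2,III-3,III-4]: 1215 consistent
L/I-1 ? ·: ll|Ll|LL
L/I-2 aff ·: Ll|LL
L/II-1 ? I-1×I-2: ll|Ll|LL
L/II-2 ? ·: ll|Ll|LL
L/II-3 ? I-1×I-2: ll|Ll|LL
L/II-4 ? I-1×I-2: ll|Ll|LL
L/II-5 ? ·: ll|Ll|LL
L/III-1 aff II-5×II-4: Ll|LL
L/III-2 aff II-5×II-4: Ll|LL
L/III-3 aff II-5×II-4: Ll|LL
L/III-4 ? II-2×II-1: ll|Ll|LL
⇒ L over [I-1,I-2,II-1,II-2,II-3,II-4,II-5,III-1,III-2,III-3,III-4]: 3070 consistent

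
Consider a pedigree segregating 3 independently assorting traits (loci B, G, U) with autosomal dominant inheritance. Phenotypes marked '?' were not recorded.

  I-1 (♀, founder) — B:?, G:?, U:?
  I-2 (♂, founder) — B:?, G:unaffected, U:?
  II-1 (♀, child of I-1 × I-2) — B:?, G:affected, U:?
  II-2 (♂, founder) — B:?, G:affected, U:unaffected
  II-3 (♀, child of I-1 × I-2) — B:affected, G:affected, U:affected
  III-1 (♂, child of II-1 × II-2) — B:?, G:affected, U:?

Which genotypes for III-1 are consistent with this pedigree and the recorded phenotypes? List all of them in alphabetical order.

III-1 ∈ {BB GG Uu, BB GG uu, BB Gg Uu, BB Gg uu, Bb GG Uu, Bb GG uu, Bb Gg Uu, Bb Gg uu, bb GG Uu, bb GG uu, bb Gg Uu, bb Gg uu}

B/I-1 ? ·: bb|Bb|BB
B/I-2 ? ·: bb|Bb|BB
B/II-1 ? I-1×I-2: bb|Bb|BB
B/II-2 ? ·: bb|Bb|BB
B/II-3 aff I-1×I-2: Bb|BB
B/III-1 ? II-1×II-2: bb|Bb|BB
⇒ B over [I-1,I-2,II-1,II-2,II-3,III-1]: 114 consistent
G/I-1 ? ·: Gg|GG
G/I-2 un ·: gg
G/II-1 aff I-1×I-2: Gg
G/II-2 aff ·: Gg|GG
G/II-3 aff I-1×I-2: Gg
G/III-1 aff II-1×II-2: Gg|GG
⇒ G over [I-1,I-2,II-1,II-2,II-3,III-1]: 8 consistent
U/I-1 ? ·: uu|Uu|UU
U/I-2 ? ·: uu|Uu|UU
U/II-1 ? I-1×I-2: uu|Uu|UU
U/II-2 un ·: uu
U/II-3 aff I-1×I-2: Uu|UU
U/III-1 ? II-1×II-2: uu|Uu
⇒ U over [I-1,I-2,II-1,II-2,II-3,III-1]: 31 consistent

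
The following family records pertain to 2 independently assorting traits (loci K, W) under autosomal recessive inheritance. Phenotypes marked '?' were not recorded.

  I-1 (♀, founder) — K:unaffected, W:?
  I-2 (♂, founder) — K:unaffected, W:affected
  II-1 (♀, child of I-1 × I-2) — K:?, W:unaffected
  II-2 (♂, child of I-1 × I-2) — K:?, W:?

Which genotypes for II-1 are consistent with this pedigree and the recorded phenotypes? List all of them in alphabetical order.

K/I-1 un ·: KK|Kk
K/I-2 un ·: KK|Kk
K/II-1 ? I-1×I-2: KK|Kk|kk
K/II-2 ? I-1×I-2: KK|Kk|kk
⇒ K over [I-1,I-2,II-1,II-2]: 18 consistent
W/I-1 ? ·: WW|Ww
W/I-2 aff ·: ww
W/II-1 un I-1×I-2: Ww
W/II-2 ? I-1×I-2: Ww|ww
⇒ W over [I-1,I-2,II-1,II-2]: 3 consistent

II-1 ∈ {KK Ww, Kk Ww, kk Ww}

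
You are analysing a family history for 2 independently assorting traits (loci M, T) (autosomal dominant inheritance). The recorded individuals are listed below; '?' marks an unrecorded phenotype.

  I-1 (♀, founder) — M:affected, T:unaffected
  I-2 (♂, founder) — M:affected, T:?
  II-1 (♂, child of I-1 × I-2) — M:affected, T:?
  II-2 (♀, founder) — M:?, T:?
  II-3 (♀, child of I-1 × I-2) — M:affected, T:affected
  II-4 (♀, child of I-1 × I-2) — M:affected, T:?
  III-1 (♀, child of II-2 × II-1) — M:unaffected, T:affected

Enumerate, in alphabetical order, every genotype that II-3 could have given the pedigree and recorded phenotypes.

M/I-1 aff ·: Mm|MM
M/I-2 aff ·: Mm|MM
M/II-1 aff I-1×I-2: Mm
M/II-2 ? ·: mm|Mm
M/II-3 aff I-1×I-2: Mm|MM
M/II-4 aff I-1×I-2: Mm|MM
M/III-1 un II-2×II-1: mm
⇒ M over [I-1,I-2,II-1,II-2,II-3,II-4,III-1]: 24 consistent
T/I-1 un ·: tt
T/I-2 ? ·: Tt|TT
T/II-1 ? I-1×I-2: tt|Tt
T/II-2 ? ·: tt|Tt|TT
T/II-3 aff I-1×I-2: Tt
T/II-4 ? I-1×I-2: tt|Tt
T/III-1 aff II-2×II-1: Tt|TT
⇒ T over [I-1,I-2,II-1,II-2,II-3,II-4,III-1]: 19 consistent

II-3 ∈ {MM Tt, Mm Tt}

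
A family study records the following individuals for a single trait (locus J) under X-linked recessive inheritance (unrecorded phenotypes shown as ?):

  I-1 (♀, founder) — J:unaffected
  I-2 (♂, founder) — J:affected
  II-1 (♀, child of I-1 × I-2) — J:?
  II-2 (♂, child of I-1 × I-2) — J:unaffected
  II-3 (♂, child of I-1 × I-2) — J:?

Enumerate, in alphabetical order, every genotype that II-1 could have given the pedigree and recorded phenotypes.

J/I-1 un ·: X^JX^J|X^JX^j
J/I-2 aff ·: X^jY
J/II-1 ? I-1×I-2: X^JX^j|X^jX^j
J/II-2 un I-1×I-2: X^JY
J/II-3 ? I-1×I-2: X^JY|X^jY
⇒ J over [I-1,I-2,II-1,II-2,II-3]: 5 consistent

II-1 ∈ {X^JX^j, X^jX^j}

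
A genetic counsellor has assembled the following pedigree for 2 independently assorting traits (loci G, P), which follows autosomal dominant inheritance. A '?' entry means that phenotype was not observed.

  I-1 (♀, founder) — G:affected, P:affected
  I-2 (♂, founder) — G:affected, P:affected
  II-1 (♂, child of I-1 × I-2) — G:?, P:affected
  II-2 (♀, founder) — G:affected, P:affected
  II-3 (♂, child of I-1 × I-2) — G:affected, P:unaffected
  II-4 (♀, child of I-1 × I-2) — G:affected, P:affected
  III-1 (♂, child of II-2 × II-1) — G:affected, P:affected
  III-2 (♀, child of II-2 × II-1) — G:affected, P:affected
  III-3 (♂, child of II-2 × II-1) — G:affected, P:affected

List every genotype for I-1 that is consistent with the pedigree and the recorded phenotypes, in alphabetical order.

G/I-1 aff ·: Gg|GG
G/I-2 aff ·: Gg|GG
G/II-1 ? I-1×I-2: gg|Gg|GG
G/II-2 aff ·: Gg|GG
G/II-3 aff I-1×I-2: Gg|GG
G/II-4 aff I-1×I-2: Gg|GG
G/III-1 aff II-2×II-1: Gg|GG
G/III-2 aff II-2×II-1: Gg|GG
G/III-3 aff II-2×II-1: Gg|GG
⇒ G over [I-1,I-2,II-1,II-2,II-3,II-4,III-1,III-2,III-3]: 317 consistent
P/I-1 aff ·: Pp
P/I-2 aff ·: Pp
P/II-1 aff I-1×I-2: Pp|PP
P/II-2 aff ·: Pp|PP
P/II-3 un I-1×I-2: pp
P/II-4 aff I-1×I-2: Pp|PP
P/III-1 aff II-2×II-1: Pp|PP
P/III-2 aff II-2×II-1: Pp|PP
P/III-3 aff II-2×II-1: Pp|PP
⇒ P over [I-1,I-2,II-1,II-2,II-3,II-4,III-1,III-2,III-3]: 50 consistent

I-1 ∈ {GG Pp, Gg Pp}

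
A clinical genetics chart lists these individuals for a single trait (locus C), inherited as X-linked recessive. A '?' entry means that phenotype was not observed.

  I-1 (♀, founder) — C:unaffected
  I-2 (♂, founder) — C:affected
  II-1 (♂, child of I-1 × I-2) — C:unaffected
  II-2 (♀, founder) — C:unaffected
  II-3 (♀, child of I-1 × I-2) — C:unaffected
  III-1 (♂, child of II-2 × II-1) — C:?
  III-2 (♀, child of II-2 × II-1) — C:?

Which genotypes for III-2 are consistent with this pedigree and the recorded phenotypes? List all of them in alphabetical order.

III-2 ∈ {X^CX^C, X^CX^c}

C/I-1 un ·: X^CX^C|X^CX^c
C/I-2 aff ·: X^cY
C/II-1 un I-1×I-2: X^CY
C/II-2 un ·: X^CX^C|X^CX^c
C/II-3 un I-1×I-2: X^CX^c
C/III-1 ? II-2×II-1: X^CY|X^cY
C/III-2 ? II-2×II-1: X^CX^C|X^CX^c
⇒ C over [I-1,I-2,II-1,II-2,II-3,III-1,III-2]: 10 consistent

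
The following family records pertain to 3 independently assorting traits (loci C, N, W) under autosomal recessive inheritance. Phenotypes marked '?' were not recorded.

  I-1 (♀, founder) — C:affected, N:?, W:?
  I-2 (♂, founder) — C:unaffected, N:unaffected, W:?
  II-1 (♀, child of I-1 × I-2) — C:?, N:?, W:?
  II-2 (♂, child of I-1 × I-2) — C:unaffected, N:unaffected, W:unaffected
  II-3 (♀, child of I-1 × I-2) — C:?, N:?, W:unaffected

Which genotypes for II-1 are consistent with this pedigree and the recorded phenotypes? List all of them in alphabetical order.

C/I-1 aff ·: cc
C/I-2 un ·: CC|Cc
C/II-1 ? I-1×I-2: Cc|cc
C/II-2 un I-1×I-2: Cc
C/II-3 ? I-1×I-2: Cc|cc
⇒ C over [I-1,I-2,II-1,II-2,II-3]: 5 consistent
N/I-1 ? ·: NN|Nn|nn
N/I-2 un ·: NN|Nn
N/II-1 ? I-1×I-2: NN|Nn|nn
N/II-2 un I-1×I-2: NN|Nn
N/II-3 ? I-1×I-2: NN|Nn|nn
⇒ N over [I-1,I-2,II-1,II-2,II-3]: 40 consistent
W/I-1 ? ·: WW|Ww|ww
W/I-2 ? ·: WW|Ww|ww
W/II-1 ? I-1×I-2: WW|Ww|ww
W/II-2 un I-1×I-2: WW|Ww
W/II-3 un I-1×I-2: WW|Ww
⇒ W over [I-1,I-2,II-1,II-2,II-3]: 35 consistent

II-1 ∈ {Cc NN WW, Cc NN Ww, Cc NN ww, Cc Nn WW, Cc Nn Ww, Cc Nn ww, Cc nn WW, Cc nn Ww, Cc nn ww, cc NN WW, cc NN Ww, cc NN ww, cc Nn WW, cc Nn Ww, cc Nn ww, cc nn WW, cc nn Ww, cc nn ww}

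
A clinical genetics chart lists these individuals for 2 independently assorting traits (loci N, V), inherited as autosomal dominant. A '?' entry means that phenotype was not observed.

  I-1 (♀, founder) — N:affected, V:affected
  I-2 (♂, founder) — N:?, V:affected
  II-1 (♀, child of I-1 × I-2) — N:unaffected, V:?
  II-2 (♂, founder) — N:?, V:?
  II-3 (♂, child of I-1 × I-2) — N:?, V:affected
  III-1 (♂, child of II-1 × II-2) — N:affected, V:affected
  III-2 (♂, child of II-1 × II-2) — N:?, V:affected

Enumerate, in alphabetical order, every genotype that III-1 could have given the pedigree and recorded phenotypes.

III-1 ∈ {Nn VV, Nn Vv}

N/I-1 aff ·: Nn
N/I-2 ? ·: nn|Nn
N/II-1 un I-1×I-2: nn
N/II-2 ? ·: Nn|NN
N/II-3 ? I-1×I-2: nn|Nn|NN
N/III-1 aff II-1×II-2: Nn
N/III-2 ? II-1×II-2: nn|Nn
⇒ N over [I-1,I-2,II-1,II-2,II-3,III-1,III-2]: 15 consistent
V/I-1 aff ·: Vv|VV
V/I-2 aff ·: Vv|VV
V/II-1 ? I-1×I-2: vv|Vv|VV
V/II-2 ? ·: vv|Vv|VV
V/II-3 aff I-1×I-2: Vv|VV
V/III-1 aff II-1×II-2: Vv|VV
V/III-2 aff II-1×II-2: Vv|VV
⇒ V over [I-1,I-2,II-1,II-2,II-3,III-1,III-2]: 100 consistent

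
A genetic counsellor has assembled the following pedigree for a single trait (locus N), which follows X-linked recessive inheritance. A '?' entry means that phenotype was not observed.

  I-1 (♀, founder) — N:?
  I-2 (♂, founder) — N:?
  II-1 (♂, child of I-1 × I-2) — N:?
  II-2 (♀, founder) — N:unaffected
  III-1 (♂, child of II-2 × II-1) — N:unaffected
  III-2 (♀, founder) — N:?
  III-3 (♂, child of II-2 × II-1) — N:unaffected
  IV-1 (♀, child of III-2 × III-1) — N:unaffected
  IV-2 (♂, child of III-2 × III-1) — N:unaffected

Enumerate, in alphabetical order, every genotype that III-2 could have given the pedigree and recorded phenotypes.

N/I-1 ? ·: X^NX^N|X^NX^n|X^nX^n
N/I-2 ? ·: X^NY|X^nY
N/II-1 ? I-1×I-2: X^NY|X^nY
N/II-2 un ·: X^NX^N|X^NX^n
N/III-1 un II-2×II-1: X^NY
N/III-2 ? ·: X^NX^N|X^NX^n
N/III-3 un II-2×II-1: X^NY
N/IV-1 un III-2×III-1: X^NX^N|X^NX^n
N/IV-2 un III-2×III-1: X^NY
⇒ N over [I-1,I-2,II-1,II-2,III-1,III-2,III-3,IV-1,IV-2]: 48 consistent

III-2 ∈ {X^NX^N, X^NX^n}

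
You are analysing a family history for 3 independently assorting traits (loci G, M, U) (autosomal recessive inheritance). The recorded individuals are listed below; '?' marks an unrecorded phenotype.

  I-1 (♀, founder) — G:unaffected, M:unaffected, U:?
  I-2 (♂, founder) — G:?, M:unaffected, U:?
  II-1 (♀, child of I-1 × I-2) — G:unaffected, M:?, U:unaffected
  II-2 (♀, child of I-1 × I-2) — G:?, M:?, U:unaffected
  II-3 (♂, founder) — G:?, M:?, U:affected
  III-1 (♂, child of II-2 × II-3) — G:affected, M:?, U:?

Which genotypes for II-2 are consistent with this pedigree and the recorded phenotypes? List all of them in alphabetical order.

II-2 ∈ {Gg MM UU, Gg MM Uu, Gg Mm UU, Gg Mm Uu, Gg mm UU, Gg mm Uu, gg MM UU, gg MM Uu, gg Mm UU, gg Mm Uu, gg mm UU, gg mm Uu}

G/I-1 un ·: GG|Gg
G/I-2 ? ·: GG|Gg|gg
G/II-1 un I-1×I-2: GG|Gg
G/II-2 ? I-1×I-2: Gg|gg
G/II-3 ? ·: Gg|gg
G/III-1 aff II-2×II-3: gg
⇒ G over [I-1,I-2,II-1,II-2,II-3,III-1]: 22 consistent
M/I-1 un ·: MM|Mm
M/I-2 un ·: MM|Mm
M/II-1 ? I-1×I-2: MM|Mm|mm
M/II-2 ? I-1×I-2: MM|Mm|mm
M/II-3 ? ·: MM|Mm|mm
M/III-1 ? II-2×II-3: MM|Mm|mm
⇒ M over [I-1,I-2,II-1,II-2,II-3,III-1]: 93 consistent
U/I-1 ? ·: UU|Uu|uu
U/I-2 ? ·: UU|Uu|uu
U/II-1 un I-1×I-2: UU|Uu
U/II-2 un I-1×I-2: UU|Uu
U/II-3 aff ·: uu
U/III-1 ? II-2×II-3: Uu|uu
⇒ U over [I-1,I-2,II-1,II-2,II-3,III-1]: 27 consistent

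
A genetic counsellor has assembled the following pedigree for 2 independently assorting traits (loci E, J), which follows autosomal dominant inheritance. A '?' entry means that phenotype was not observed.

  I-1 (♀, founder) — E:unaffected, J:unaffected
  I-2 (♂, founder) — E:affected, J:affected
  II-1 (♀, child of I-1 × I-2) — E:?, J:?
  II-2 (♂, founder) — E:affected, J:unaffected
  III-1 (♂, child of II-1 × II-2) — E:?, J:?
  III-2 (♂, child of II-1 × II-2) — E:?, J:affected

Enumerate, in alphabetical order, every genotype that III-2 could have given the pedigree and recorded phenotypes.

E/I-1 un ·: ee
E/I-2 aff ·: Ee|EE
E/II-1 ? I-1×I-2: ee|Ee
E/II-2 aff ·: Ee|EE
E/III-1 ? II-1×II-2: ee|Ee|EE
E/III-2 ? II-1×II-2: ee|Ee|EE
⇒ E over [I-1,I-2,II-1,II-2,III-1,III-2]: 31 consistent
J/I-1 un ·: jj
J/I-2 aff ·: Jj|JJ
J/II-1 ? I-1×I-2: Jj
J/II-2 un ·: jj
J/III-1 ? II-1×II-2: jj|Jj
J/III-2 aff II-1×II-2: Jj
⇒ J over [I-1,I-2,II-1,II-2,III-1,III-2]: 4 consistent

III-2 ∈ {EE Jj, Ee Jj, ee Jj}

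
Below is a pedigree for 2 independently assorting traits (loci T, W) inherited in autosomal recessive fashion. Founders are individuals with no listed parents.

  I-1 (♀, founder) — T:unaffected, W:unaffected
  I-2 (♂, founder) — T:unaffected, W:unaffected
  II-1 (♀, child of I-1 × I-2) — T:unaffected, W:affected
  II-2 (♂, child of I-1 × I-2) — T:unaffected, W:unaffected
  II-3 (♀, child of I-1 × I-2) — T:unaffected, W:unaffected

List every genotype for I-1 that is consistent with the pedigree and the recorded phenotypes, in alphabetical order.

I-1 ∈ {TT Ww, Tt Ww}

T/I-1 un ·: TT|Tt
T/I-2 un ·: TT|Tt
T/II-1 un I-1×I-2: TT|Tt
T/II-2 un I-1×I-2: TT|Tt
T/II-3 un I-1×I-2: TT|Tt
⇒ T over [I-1,I-2,II-1,II-2,II-3]: 25 consistent
W/I-1 un ·: Ww
W/I-2 un ·: Ww
W/II-1 aff I-1×I-2: ww
W/II-2 un I-1×I-2: WW|Ww
W/II-3 un I-1×I-2: WW|Ww
⇒ W over [I-1,I-2,II-1,II-2,II-3]: 4 consistent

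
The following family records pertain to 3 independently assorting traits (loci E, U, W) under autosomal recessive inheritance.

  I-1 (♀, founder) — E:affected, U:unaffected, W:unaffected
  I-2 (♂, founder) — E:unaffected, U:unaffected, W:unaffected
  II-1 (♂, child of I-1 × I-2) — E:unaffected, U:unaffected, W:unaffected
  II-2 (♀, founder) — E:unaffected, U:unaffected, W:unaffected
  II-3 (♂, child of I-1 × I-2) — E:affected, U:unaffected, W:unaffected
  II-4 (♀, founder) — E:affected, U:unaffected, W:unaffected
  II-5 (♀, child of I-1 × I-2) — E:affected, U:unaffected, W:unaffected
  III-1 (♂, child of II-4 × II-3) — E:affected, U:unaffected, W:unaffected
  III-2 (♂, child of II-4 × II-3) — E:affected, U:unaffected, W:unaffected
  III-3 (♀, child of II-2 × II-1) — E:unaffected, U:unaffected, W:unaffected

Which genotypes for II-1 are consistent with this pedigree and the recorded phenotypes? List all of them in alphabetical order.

II-1 ∈ {Ee UU WW, Ee UU Ww, Ee Uu WW, Ee Uu Ww}

E/I-1 aff ·: ee
E/I-2 un ·: Ee
E/II-1 un I-1×I-2: Ee
E/II-2 un ·: EE|Ee
E/II-3 aff I-1×I-2: ee
E/II-4 aff ·: ee
E/II-5 aff I-1×I-2: ee
E/III-1 aff II-4×II-3: ee
E/III-2 aff II-4×II-3: ee
E/III-3 un II-2×II-1: EE|Ee
⇒ E over [I-1,I-2,II-1,II-2,II-3,II-4,II-5,III-1,III-2,III-3]: 4 consistent
U/I-1 un ·: UU|Uu
U/I-2 un ·: UU|Uu
U/II-1 un I-1×I-2: UU|Uu
U/II-2 un ·: UU|Uu
U/II-3 un I-1×I-2: UU|Uu
U/II-4 un ·: UU|Uu
U/II-5 un I-1×I-2: UU|Uu
U/III-1 un II-4×II-3: UU|Uu
U/III-2 un II-4×II-3: UU|Uu
U/III-3 un II-2×II-1: UU|Uu
⇒ U over [I-1,I-2,II-1,II-2,II-3,II-4,II-5,III-1,III-2,III-3]: 561 consistent
W/I-1 un ·: WW|Ww
W/I-2 un ·: WW|Ww
W/II-1 un I-1×I-2: WW|Ww
W/II-2 un ·: WW|Ww
W/II-3 un I-1×I-2: WW|Ww
W/II-4 un ·: WW|Ww
W/II-5 un I-1×I-2: WW|Ww
W/III-1 un II-4×II-3: WW|Ww
W/III-2 un II-4×II-3: WW|Ww
W/III-3 un II-2×II-1: WW|Ww
⇒ W over [I-1,I-2,II-1,II-2,II-3,II-4,II-5,III-1,III-2,III-3]: 561 consistent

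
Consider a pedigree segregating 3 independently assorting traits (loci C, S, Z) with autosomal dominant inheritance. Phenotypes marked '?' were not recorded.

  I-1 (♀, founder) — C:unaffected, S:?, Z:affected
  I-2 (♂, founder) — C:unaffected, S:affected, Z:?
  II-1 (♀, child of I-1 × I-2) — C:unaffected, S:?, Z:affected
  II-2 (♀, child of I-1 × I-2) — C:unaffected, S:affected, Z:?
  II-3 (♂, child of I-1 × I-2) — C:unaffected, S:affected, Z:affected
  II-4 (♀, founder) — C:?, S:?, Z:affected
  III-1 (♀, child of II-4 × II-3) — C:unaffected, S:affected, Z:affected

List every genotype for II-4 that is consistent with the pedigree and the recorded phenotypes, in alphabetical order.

C/I-1 un ·: cc
C/I-2 un ·: cc
C/II-1 un I-1×I-2: cc
C/II-2 un I-1×I-2: cc
C/II-3 un I-1×I-2: cc
C/II-4 ? ·: cc|Cc
C/III-1 un II-4×II-3: cc
⇒ C over [I-1,I-2,II-1,II-2,II-3,II-4,III-1]: 2 consistent
S/I-1 ? ·: ss|Ss|SS
S/I-2 aff ·: Ss|SS
S/II-1 ? I-1×I-2: ss|Ss|SS
S/II-2 aff I-1×I-2: Ss|SS
S/II-3 aff I-1×I-2: Ss|SS
S/II-4 ? ·: ss|Ss|SS
S/III-1 aff II-4×II-3: Ss|SS
⇒ S over [I-1,I-2,II-1,II-2,II-3,II-4,III-1]: 145 consistent
Z/I-1 aff ·: Zz|ZZ
Z/I-2 ? ·: zz|Zz|ZZ
Z/II-1 aff I-1×I-2: Zz|ZZ
Z/II-2 ? I-1×I-2: zz|Zz|ZZ
Z/II-3 aff I-1×I-2: Zz|ZZ
Z/II-4 aff ·: Zz|ZZ
Z/III-1 aff II-4×II-3: Zz|ZZ
⇒ Z over [I-1,I-2,II-1,II-2,II-3,II-4,III-1]: 113 consistent

II-4 ∈ {Cc SS ZZ, Cc SS Zz, Cc Ss ZZ, Cc Ss Zz, Cc ss ZZ, Cc ss Zz, cc SS ZZ, cc SS Zz, cc Ss ZZ, cc Ss Zz, cc ss ZZ, cc ss Zz}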